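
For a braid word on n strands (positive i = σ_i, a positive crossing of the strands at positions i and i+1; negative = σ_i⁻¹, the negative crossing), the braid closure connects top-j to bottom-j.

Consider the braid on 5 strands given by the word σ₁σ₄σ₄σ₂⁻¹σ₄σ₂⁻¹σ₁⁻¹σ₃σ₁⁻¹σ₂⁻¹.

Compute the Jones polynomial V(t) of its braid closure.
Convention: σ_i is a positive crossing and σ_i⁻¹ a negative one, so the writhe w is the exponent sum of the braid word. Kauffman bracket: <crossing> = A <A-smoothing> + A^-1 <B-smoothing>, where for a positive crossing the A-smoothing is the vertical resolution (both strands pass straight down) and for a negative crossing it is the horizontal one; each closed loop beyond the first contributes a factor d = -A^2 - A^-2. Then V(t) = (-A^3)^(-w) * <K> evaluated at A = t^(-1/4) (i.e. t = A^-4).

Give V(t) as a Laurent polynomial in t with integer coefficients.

Braid: s1 s4 s4 s2^-1 s4 s2^-1 s1^-1 s3 s1^-1 s2^-1 on 5 strands, 10 crossings.
Writhe w = (#positive) - (#negative) = 5 - 5 = 0.
State-sum expansion of <K>. There are 2^10 = 1024 states.
Each crossing splits two ways (0=vertical, 1=horizontal). The state's weight is A^(#A-smoothings - #B-smoothings) * d^(loops - 1).
Tabulate the states by total A-exponent and number of loops L (A-exp: L × count):
  A^10: L=6 ×1
  A^8: L=5 ×10
  A^6: L=4 ×40, L=6 ×5
  A^4: L=3 ×80, L=5 ×39, L=7 ×1
  A^2: L=2 ×79, L=4 ×117, L=6 ×14
  A^0: L=1 ×30, L=3 ×158, L=5 ×62, L=7 ×2
  A^-2: L=2 ×84, L=4 ×111, L=6 ×15
  A^-4: L=1 ×9, L=3 ×74, L=5 ×36, L=7 ×1
  A^-6: L=2 ×12, L=4 ×29, L=6 ×4
  A^-8: L=3 ×6, L=5 ×4
  A^-10: L=4 ×1
Each group contributes A^e * Σ count * d^(L-1):
Powers of d = -A^2 - A^-2: d^2 = A^4 + 2 + A^-4; d^3 = -A^6 - 3*A^2 - 3*A^-2 - A^-6; d^4 = A^8 + 4*A^4 + 6 + 4*A^-4 + A^-8; d^5 = -A^10 - 5*A^6 - 10*A^2 - 10*A^-2 - 5*A^-6 - A^-10; d^6 = A^12 + 6*A^8 + 15*A^4 + 20 + 15*A^-4 + 6*A^-8 + A^-12.
  A^10 * (d^5) = -A^20 - 5*A^16 - 10*A^12 - 10*A^8 - 5*A^4 - 1
  A^8 * (10*d^4) = 10*A^16 + 40*A^12 + 60*A^8 + 40*A^4 + 10
  A^6 * (40*d^3 + 5*d^5) = -5*A^16 - 65*A^12 - 170*A^8 - 170*A^4 - 65 - 5*A^-4
  A^4 * (80*d^2 + 39*d^4 + d^6) = A^16 + 45*A^12 + 251*A^8 + 414*A^4 + 251 + 45*A^-4 + A^-8
  A^2 * (79*d + 117*d^3 + 14*d^5) = -14*A^12 - 187*A^8 - 570*A^4 - 570 - 187*A^-4 - 14*A^-8
  A^0 * (30 + 158*d^2 + 62*d^4 + 2*d^6) = 2*A^12 + 74*A^8 + 436*A^4 + 758 + 436*A^-4 + 74*A^-8 + 2*A^-12
  A^-2 * (84*d + 111*d^3 + 15*d^5) = -15*A^8 - 186*A^4 - 567 - 567*A^-4 - 186*A^-8 - 15*A^-12
  A^-4 * (9 + 74*d^2 + 36*d^4 + d^6) = A^8 + 42*A^4 + 233 + 393*A^-4 + 233*A^-8 + 42*A^-12 + A^-16
  A^-6 * (12*d + 29*d^3 + 4*d^5) = -4*A^4 - 49 - 139*A^-4 - 139*A^-8 - 49*A^-12 - 4*A^-16
  A^-8 * (6*d^2 + 4*d^4) = 4 + 22*A^-4 + 36*A^-8 + 22*A^-12 + 4*A^-16
  A^-10 * (d^3) = -A^-4 - 3*A^-8 - 3*A^-12 - A^-16
Summing the groups: <K> = -A^20 + A^16 - 2*A^12 + 4*A^8 - 3*A^4 + 4 - 3*A^-4 + 2*A^-8 - A^-12
Normalise by the writhe: (-A^3)^(-w) = (-A^3)^(0) = 1, so f(A) = 1 * <K> = -A^20 + A^16 - 2*A^12 + 4*A^8 - 3*A^4 + 4 - 3*A^-4 + 2*A^-8 - A^-12.
Substitute A = t^(-1/4), i.e. A^e → t^(-e/4): V(t) = -t^3 + 2*t^2 - 3*t + 4 - 3*t^-1 + 4*t^-2 - 2*t^-3 + t^-4 - t^-5

Answer: -t^3 + 2*t^2 - 3*t + 4 - 3*t^-1 + 4*t^-2 - 2*t^-3 + t^-4 - t^-5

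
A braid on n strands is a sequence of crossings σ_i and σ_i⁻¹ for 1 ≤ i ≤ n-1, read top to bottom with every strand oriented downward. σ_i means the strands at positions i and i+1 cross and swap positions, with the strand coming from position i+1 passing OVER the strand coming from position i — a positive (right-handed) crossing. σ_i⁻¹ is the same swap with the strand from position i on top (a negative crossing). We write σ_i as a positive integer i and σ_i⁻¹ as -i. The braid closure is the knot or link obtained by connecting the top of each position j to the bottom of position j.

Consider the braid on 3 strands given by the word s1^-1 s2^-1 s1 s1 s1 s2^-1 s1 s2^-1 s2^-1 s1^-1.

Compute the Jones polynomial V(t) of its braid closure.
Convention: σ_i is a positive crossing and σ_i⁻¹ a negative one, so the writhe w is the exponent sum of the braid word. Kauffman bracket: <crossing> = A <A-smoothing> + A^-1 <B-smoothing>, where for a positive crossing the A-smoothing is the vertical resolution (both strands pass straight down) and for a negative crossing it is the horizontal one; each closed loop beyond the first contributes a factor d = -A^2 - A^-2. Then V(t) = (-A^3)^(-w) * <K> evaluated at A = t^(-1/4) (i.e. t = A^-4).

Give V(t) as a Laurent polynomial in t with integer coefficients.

t^2 - 2*t + 3 - 3*t^-1 + 4*t^-2 - 3*t^-3 + 2*t^-4 - 2*t^-5 + t^-6

Derivation:
Braid: s1^-1 s2^-1 s1 s1 s1 s2^-1 s1 s2^-1 s2^-1 s1^-1 on 3 strands, 10 crossings.
Writhe w = (#positive) - (#negative) = 4 - 6 = -2.
Computing the Kauffman bracket via state sum. There are 2^10 = 1024 states.
Smooth each crossing (0=||, 1=⌣⌢); contribution A^(Σ sign_k(1-2s_k)) * d^(L-1).
Tabulate the states by total A-exponent and number of loops L (A-exp: L × count):
  A^10: L=5 ×1
  A^8: L=4 ×10
  A^6: L=3 ×38, L=5 ×7
  A^4: L=2 ×67, L=4 ×49, L=6 ×4
  A^2: L=1 ×46, L=3 ×130, L=5 ×33, L=7 ×1
  A^0: L=2 ×131, L=4 ×110, L=6 ×11
  A^-2: L=1 ×25, L=3 ×133, L=5 ×51, L=7 ×1
  A^-4: L=2 ×37, L=4 ×72, L=6 ×11
  A^-6: L=3 ×25, L=5 ×19, L=7 ×1
  A^-8: L=4 ×8, L=6 ×2
  A^-10: L=5 ×1
Each group contributes A^e * Σ count * d^(L-1):
Powers of d = -A^2 - A^-2: d^2 = A^4 + 2 + A^-4; d^3 = -A^6 - 3*A^2 - 3*A^-2 - A^-6; d^4 = A^8 + 4*A^4 + 6 + 4*A^-4 + A^-8; d^5 = -A^10 - 5*A^6 - 10*A^2 - 10*A^-2 - 5*A^-6 - A^-10; d^6 = A^12 + 6*A^8 + 15*A^4 + 20 + 15*A^-4 + 6*A^-8 + A^-12.
  A^10 * (d^4) = A^18 + 4*A^14 + 6*A^10 + 4*A^6 + A^2
  A^8 * (10*d^3) = -10*A^14 - 30*A^10 - 30*A^6 - 10*A^2
  A^6 * (38*d^2 + 7*d^4) = 7*A^14 + 66*A^10 + 118*A^6 + 66*A^2 + 7*A^-2
  A^4 * (67*d + 49*d^3 + 4*d^5) = -4*A^14 - 69*A^10 - 254*A^6 - 254*A^2 - 69*A^-2 - 4*A^-6
  A^2 * (46 + 130*d^2 + 33*d^4 + d^6) = A^14 + 39*A^10 + 277*A^6 + 524*A^2 + 277*A^-2 + 39*A^-6 + A^-10
  A^0 * (131*d + 110*d^3 + 11*d^5) = -11*A^10 - 165*A^6 - 571*A^2 - 571*A^-2 - 165*A^-6 - 11*A^-10
  A^-2 * (25 + 133*d^2 + 51*d^4 + d^6) = A^10 + 57*A^6 + 352*A^2 + 617*A^-2 + 352*A^-6 + 57*A^-10 + A^-14
  A^-4 * (37*d + 72*d^3 + 11*d^5) = -11*A^6 - 127*A^2 - 363*A^-2 - 363*A^-6 - 127*A^-10 - 11*A^-14
  A^-6 * (25*d^2 + 19*d^4 + d^6) = A^6 + 25*A^2 + 116*A^-2 + 184*A^-6 + 116*A^-10 + 25*A^-14 + A^-18
  A^-8 * (8*d^3 + 2*d^5) = -2*A^2 - 18*A^-2 - 44*A^-6 - 44*A^-10 - 18*A^-14 - 2*A^-18
  A^-10 * (d^4) = A^-2 + 4*A^-6 + 6*A^-10 + 4*A^-14 + A^-18
Summing the groups: <K> = A^18 - 2*A^14 + 2*A^10 - 3*A^6 + 4*A^2 - 3*A^-2 + 3*A^-6 - 2*A^-10 + A^-14
Normalise by the writhe: (-A^3)^(-w) = (-A^3)^(2) = A^6, so f(A) = A^6 * <K> = A^24 - 2*A^20 + 2*A^16 - 3*A^12 + 4*A^8 - 3*A^4 + 3 - 2*A^-4 + A^-8.
Substitute A = t^(-1/4), i.e. A^e → t^(-e/4): V(t) = t^2 - 2*t + 3 - 3*t^-1 + 4*t^-2 - 3*t^-3 + 2*t^-4 - 2*t^-5 + t^-6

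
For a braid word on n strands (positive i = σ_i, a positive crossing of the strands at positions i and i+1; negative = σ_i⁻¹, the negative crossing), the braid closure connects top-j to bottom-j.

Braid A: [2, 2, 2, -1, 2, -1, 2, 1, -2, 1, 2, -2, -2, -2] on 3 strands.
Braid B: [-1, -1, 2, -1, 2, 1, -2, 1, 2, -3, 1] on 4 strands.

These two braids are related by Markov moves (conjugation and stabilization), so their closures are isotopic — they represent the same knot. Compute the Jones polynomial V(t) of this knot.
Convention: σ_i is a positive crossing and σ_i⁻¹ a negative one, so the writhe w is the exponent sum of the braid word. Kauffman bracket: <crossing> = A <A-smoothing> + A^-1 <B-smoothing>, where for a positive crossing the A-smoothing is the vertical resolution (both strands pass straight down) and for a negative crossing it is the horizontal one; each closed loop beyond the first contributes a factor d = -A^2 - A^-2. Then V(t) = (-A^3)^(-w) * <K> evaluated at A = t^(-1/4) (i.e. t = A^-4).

-t^5 + t^4 - t^3 + 2*t^2 - t + 2 - t^-1

Derivation:
Markov-equivalent braids have isotopic closures, hence identical knot invariants. Strip the Markov moves from each word to reach a common short braid β, then compute V(t) once on β.
Braid A: s2 s2 s2 s1^-1 s2 s1^-1 s2 s1 s2^-1 s1 s2 s2^-1 s2^-1 s2^-1 on 3 strands reduces by inverse Markov moves (closure unchanged at each step):
  Deconjugate: the word is γ·β·γ⁻¹ with γ = s2 (prefix) and γ⁻¹ = s2^-1 (suffix); strip both.
  Deconjugate: the word is γ·β·γ⁻¹ with γ = s2 s2 (prefix) and γ⁻¹ = s2^-1 s2^-1 (suffix); strip both.
Reduced to β = s1^-1 s2 s1^-1 s2 s1 s2^-1 s1 s2 on 3 strands, 8 crossings.
Braid B: s1^-1 s1^-1 s2 s1^-1 s2 s1 s2^-1 s1 s2 s3^-1 s1 on 4 strands reduces by inverse Markov moves (closure unchanged at each step):
  Deconjugate: the word is γ·β·γ⁻¹ with γ = s1^-1 (prefix) and γ⁻¹ = s1 (suffix); strip both.
  Destabilize: the word has the form β·s3^-1 where s3^-1 occurs only as the final letter (β ∈ B_3); drop it and the last strand → 3 strands.
Reduced to β = s1^-1 s2 s1^-1 s2 s1 s2^-1 s1 s2 on 3 strands, 8 crossings.
Both give the same β = s1^-1 s2 s1^-1 s2 s1 s2^-1 s1 s2 on 3 strands, so one state sum suffices:
Braid: s1^-1 s2 s1^-1 s2 s1 s2^-1 s1 s2 on 3 strands, 8 crossings.
Writhe w = (#positive) - (#negative) = 5 - 3 = 2.
State-sum expansion of <K>. There are 2^8 = 256 states.
For each crossing: s=0 is the vertical smoothing, s=1 horizontal. Crossing k contributes A^(sign_k * (1 - 2*s_k)); loop factor d = -A^2 - A^-2.
Tabulate the states by total A-exponent and number of loops L (A-exp: L × count):
  A^8: L=2 ×1
  A^6: L=1 ×3, L=3 ×5
  A^4: L=2 ×22, L=4 ×6
  A^2: L=1 ×18, L=3 ×37, L=5 ×1
  A^0: L=2 ×58, L=4 ×12
  A^-2: L=1 ×24, L=3 ×31, L=5 ×1
  A^-4: L=2 ×23, L=4 ×5
  A^-6: L=3 ×8
  A^-8: L=4 ×1
Each group contributes A^e * Σ count * d^(L-1):
Powers of d = -A^2 - A^-2: d^2 = A^4 + 2 + A^-4; d^3 = -A^6 - 3*A^2 - 3*A^-2 - A^-6; d^4 = A^8 + 4*A^4 + 6 + 4*A^-4 + A^-8.
  A^8 * (d) = -A^10 - A^6
  A^6 * (3 + 5*d^2) = 5*A^10 + 13*A^6 + 5*A^2
  A^4 * (22*d + 6*d^3) = -6*A^10 - 40*A^6 - 40*A^2 - 6*A^-2
  A^2 * (18 + 37*d^2 + d^4) = A^10 + 41*A^6 + 98*A^2 + 41*A^-2 + A^-6
  A^0 * (58*d + 12*d^3) = -12*A^6 - 94*A^2 - 94*A^-2 - 12*A^-6
  A^-2 * (24 + 31*d^2 + d^4) = A^6 + 35*A^2 + 92*A^-2 + 35*A^-6 + A^-10
  A^-4 * (23*d + 5*d^3) = -5*A^2 - 38*A^-2 - 38*A^-6 - 5*A^-10
  A^-6 * (8*d^2) = 8*A^-2 + 16*A^-6 + 8*A^-10
  A^-8 * (d^3) = -A^-2 - 3*A^-6 - 3*A^-10 - A^-14
Summing the groups: <K> = -A^10 + 2*A^6 - A^2 + 2*A^-2 - A^-6 + A^-10 - A^-14
Normalise by the writhe: (-A^3)^(-w) = (-A^3)^(-2) = A^-6, so f(A) = A^-6 * <K> = -A^4 + 2 - A^-4 + 2*A^-8 - A^-12 + A^-16 - A^-20.
Substitute A = t^(-1/4), i.e. A^e → t^(-e/4): V(t) = -t^5 + t^4 - t^3 + 2*t^2 - t + 2 - t^-1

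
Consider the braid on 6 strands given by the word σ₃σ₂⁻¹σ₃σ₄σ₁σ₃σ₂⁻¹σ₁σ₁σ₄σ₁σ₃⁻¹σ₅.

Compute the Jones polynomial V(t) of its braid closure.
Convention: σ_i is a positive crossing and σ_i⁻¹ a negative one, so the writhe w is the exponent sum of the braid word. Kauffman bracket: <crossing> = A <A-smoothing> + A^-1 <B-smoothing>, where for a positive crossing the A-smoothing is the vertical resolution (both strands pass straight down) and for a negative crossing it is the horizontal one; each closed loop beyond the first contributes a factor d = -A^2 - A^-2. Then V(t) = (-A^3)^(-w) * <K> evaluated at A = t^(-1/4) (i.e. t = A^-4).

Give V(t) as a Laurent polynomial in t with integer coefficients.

-t^9 + 3*t^8 - 4*t^7 + 5*t^6 - 6*t^5 + 5*t^4 - 4*t^3 + 3*t^2 - t + 1

Derivation:
The presented braid s3 s2^-1 s3 s4 s1 s3 s2^-1 s1 s1 s4 s1 s3^-1 s5 on 6 strands reduces by inverse Markov moves (closure unchanged at each step):
  Destabilize: the word has the form β·s5 where s5 occurs only as the final letter (β ∈ B_5); drop it and the last strand → 5 strands.
  Deconjugate: the word is γ·β·γ⁻¹ with γ = s3 (prefix) and γ⁻¹ = s3^-1 (suffix); strip both.
Reduced to β = s2^-1 s3 s4 s1 s3 s2^-1 s1 s1 s4 s1 on 5 strands, 10 crossings.
Compute on β:
Braid: s2^-1 s3 s4 s1 s3 s2^-1 s1 s1 s4 s1 on 5 strands, 10 crossings.
Writhe w = (#positive) - (#negative) = 8 - 2 = 6.
Enumerate smoothing states for the bracket polynomial. There are 2^10 = 1024 states.
Smooth each crossing (0=||, 1=⌣⌢); contribution A^(Σ sign_k(1-2s_k)) * d^(L-1).
Tabulate the states by total A-exponent and number of loops L (A-exp: L × count):
  A^10: L=5 ×1
  A^8: L=4 ×10
  A^6: L=3 ×39, L=5 ×6
  A^4: L=2 ×68, L=4 ×51, L=6 ×1
  A^2: L=1 ×44, L=3 ×139, L=5 ×27
  A^0: L=2 ×126, L=4 ×118, L=6 ×8
  A^-2: L=1 ×11, L=3 ×140, L=5 ×58, L=7 ×1
  A^-4: L=2 ×19, L=4 ×85, L=6 ×16
  A^-6: L=3 ×15, L=5 ×28, L=7 ×2
  A^-8: L=4 ×6, L=6 ×4
  A^-10: L=5 ×1
Each group contributes A^e * Σ count * d^(L-1):
Powers of d = -A^2 - A^-2: d^2 = A^4 + 2 + A^-4; d^3 = -A^6 - 3*A^2 - 3*A^-2 - A^-6; d^4 = A^8 + 4*A^4 + 6 + 4*A^-4 + A^-8; d^5 = -A^10 - 5*A^6 - 10*A^2 - 10*A^-2 - 5*A^-6 - A^-10; d^6 = A^12 + 6*A^8 + 15*A^4 + 20 + 15*A^-4 + 6*A^-8 + A^-12.
  A^10 * (d^4) = A^18 + 4*A^14 + 6*A^10 + 4*A^6 + A^2
  A^8 * (10*d^3) = -10*A^14 - 30*A^10 - 30*A^6 - 10*A^2
  A^6 * (39*d^2 + 6*d^4) = 6*A^14 + 63*A^10 + 114*A^6 + 63*A^2 + 6*A^-2
  A^4 * (68*d + 51*d^3 + d^5) = -A^14 - 56*A^10 - 231*A^6 - 231*A^2 - 56*A^-2 - A^-6
  A^2 * (44 + 139*d^2 + 27*d^4) = 27*A^10 + 247*A^6 + 484*A^2 + 247*A^-2 + 27*A^-6
  A^0 * (126*d + 118*d^3 + 8*d^5) = -8*A^10 - 158*A^6 - 560*A^2 - 560*A^-2 - 158*A^-6 - 8*A^-10
  A^-2 * (11 + 140*d^2 + 58*d^4 + d^6) = A^10 + 64*A^6 + 387*A^2 + 659*A^-2 + 387*A^-6 + 64*A^-10 + A^-14
  A^-4 * (19*d + 85*d^3 + 16*d^5) = -16*A^6 - 165*A^2 - 434*A^-2 - 434*A^-6 - 165*A^-10 - 16*A^-14
  A^-6 * (15*d^2 + 28*d^4 + 2*d^6) = 2*A^6 + 40*A^2 + 157*A^-2 + 238*A^-6 + 157*A^-10 + 40*A^-14 + 2*A^-18
  A^-8 * (6*d^3 + 4*d^5) = -4*A^2 - 26*A^-2 - 58*A^-6 - 58*A^-10 - 26*A^-14 - 4*A^-18
  A^-10 * (d^4) = A^-2 + 4*A^-6 + 6*A^-10 + 4*A^-14 + A^-18
Summing the groups: <K> = A^18 - A^14 + 3*A^10 - 4*A^6 + 5*A^2 - 6*A^-2 + 5*A^-6 - 4*A^-10 + 3*A^-14 - A^-18
Normalise by the writhe: (-A^3)^(-w) = (-A^3)^(-6) = A^-18, so f(A) = A^-18 * <K> = 1 - A^-4 + 3*A^-8 - 4*A^-12 + 5*A^-16 - 6*A^-20 + 5*A^-24 - 4*A^-28 + 3*A^-32 - A^-36.
Substitute A = t^(-1/4), i.e. A^e → t^(-e/4): V(t) = -t^9 + 3*t^8 - 4*t^7 + 5*t^6 - 6*t^5 + 5*t^4 - 4*t^3 + 3*t^2 - t + 1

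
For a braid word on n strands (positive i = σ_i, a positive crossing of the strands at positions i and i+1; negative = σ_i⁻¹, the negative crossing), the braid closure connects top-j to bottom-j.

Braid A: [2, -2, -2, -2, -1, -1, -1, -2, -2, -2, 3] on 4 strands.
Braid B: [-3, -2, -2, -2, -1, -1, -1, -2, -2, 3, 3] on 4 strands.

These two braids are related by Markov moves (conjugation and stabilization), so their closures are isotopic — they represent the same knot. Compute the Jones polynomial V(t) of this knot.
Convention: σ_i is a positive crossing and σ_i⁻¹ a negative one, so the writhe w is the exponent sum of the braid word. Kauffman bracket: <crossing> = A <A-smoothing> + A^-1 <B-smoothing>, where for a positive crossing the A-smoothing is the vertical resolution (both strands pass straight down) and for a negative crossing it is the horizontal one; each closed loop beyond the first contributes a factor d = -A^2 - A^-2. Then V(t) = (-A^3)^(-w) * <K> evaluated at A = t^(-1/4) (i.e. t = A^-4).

Markov-equivalent braids have isotopic closures, hence identical knot invariants. Strip the Markov moves from each word to reach a common short braid β, then compute V(t) once on β.
Braid A: s2 s2^-1 s2^-1 s2^-1 s1^-1 s1^-1 s1^-1 s2^-1 s2^-1 s2^-1 s3 on 4 strands reduces by inverse Markov moves (closure unchanged at each step):
  Destabilize: the word has the form β·s3 where s3 occurs only as the final letter (β ∈ B_3); drop it and the last strand → 3 strands.
  Deconjugate: the word is γ·β·γ⁻¹ with γ = s2 (prefix) and γ⁻¹ = s2^-1 (suffix); strip both.
Reduced to β = s2^-1 s2^-1 s2^-1 s1^-1 s1^-1 s1^-1 s2^-1 s2^-1 on 3 strands, 8 crossings.
Braid B: s3^-1 s2^-1 s2^-1 s2^-1 s1^-1 s1^-1 s1^-1 s2^-1 s2^-1 s3 s3 on 4 strands reduces by inverse Markov moves (closure unchanged at each step):
  Deconjugate: the word is γ·β·γ⁻¹ with γ = s3^-1 (prefix) and γ⁻¹ = s3 (suffix); strip both.
  Destabilize: the word has the form β·s3 where s3 occurs only as the final letter (β ∈ B_3); drop it and the last strand → 3 strands.
Reduced to β = s2^-1 s2^-1 s2^-1 s1^-1 s1^-1 s1^-1 s2^-1 s2^-1 on 3 strands, 8 crossings.
Both give the same β = s2^-1 s2^-1 s2^-1 s1^-1 s1^-1 s1^-1 s2^-1 s2^-1 on 3 strands, so one state sum suffices:
Braid: s2^-1 s2^-1 s2^-1 s1^-1 s1^-1 s1^-1 s2^-1 s2^-1 on 3 strands, 8 crossings.
Writhe w = (#positive) - (#negative) = 0 - 8 = -8.
Enumerate smoothing states for the bracket polynomial. There are 2^8 = 256 states.
Smooth each crossing (0=||, 1=⌣⌢); contribution A^(Σ sign_k(1-2s_k)) * d^(L-1).
Tabulate the states by total A-exponent and number of loops L (A-exp: L × count):
  A^8: L=7 ×1
  A^6: L=6 ×8
  A^4: L=5 ×28
  A^2: L=4 ×55, L=6 ×1
  A^0: L=3 ×65, L=5 ×5
  A^-2: L=2 ×45, L=4 ×11
  A^-4: L=1 ×15, L=3 ×13
  A^-6: L=2 ×8
  A^-8: L=3 ×1
Each group contributes A^e * Σ count * d^(L-1):
Powers of d = -A^2 - A^-2: d^2 = A^4 + 2 + A^-4; d^3 = -A^6 - 3*A^2 - 3*A^-2 - A^-6; d^4 = A^8 + 4*A^4 + 6 + 4*A^-4 + A^-8; d^5 = -A^10 - 5*A^6 - 10*A^2 - 10*A^-2 - 5*A^-6 - A^-10; d^6 = A^12 + 6*A^8 + 15*A^4 + 20 + 15*A^-4 + 6*A^-8 + A^-12.
  A^8 * (d^6) = A^20 + 6*A^16 + 15*A^12 + 20*A^8 + 15*A^4 + 6 + A^-4
  A^6 * (8*d^5) = -8*A^16 - 40*A^12 - 80*A^8 - 80*A^4 - 40 - 8*A^-4
  A^4 * (28*d^4) = 28*A^12 + 112*A^8 + 168*A^4 + 112 + 28*A^-4
  A^2 * (55*d^3 + d^5) = -A^12 - 60*A^8 - 175*A^4 - 175 - 60*A^-4 - A^-8
  A^0 * (65*d^2 + 5*d^4) = 5*A^8 + 85*A^4 + 160 + 85*A^-4 + 5*A^-8
  A^-2 * (45*d + 11*d^3) = -11*A^4 - 78 - 78*A^-4 - 11*A^-8
  A^-4 * (15 + 13*d^2) = 13 + 41*A^-4 + 13*A^-8
  A^-6 * (8*d) = -8*A^-4 - 8*A^-8
  A^-8 * (d^2) = A^-4 + 2*A^-8 + A^-12
Summing the groups: <K> = A^20 - 2*A^16 + 2*A^12 - 3*A^8 + 2*A^4 - 2 + 2*A^-4 + A^-12
Normalise by the writhe: (-A^3)^(-w) = (-A^3)^(8) = A^24, so f(A) = A^24 * <K> = A^44 - 2*A^40 + 2*A^36 - 3*A^32 + 2*A^28 - 2*A^24 + 2*A^20 + A^12.
Substitute A = t^(-1/4), i.e. A^e → t^(-e/4): V(t) = t^-3 + 2*t^-5 - 2*t^-6 + 2*t^-7 - 3*t^-8 + 2*t^-9 - 2*t^-10 + t^-11

Answer: t^-3 + 2*t^-5 - 2*t^-6 + 2*t^-7 - 3*t^-8 + 2*t^-9 - 2*t^-10 + t^-11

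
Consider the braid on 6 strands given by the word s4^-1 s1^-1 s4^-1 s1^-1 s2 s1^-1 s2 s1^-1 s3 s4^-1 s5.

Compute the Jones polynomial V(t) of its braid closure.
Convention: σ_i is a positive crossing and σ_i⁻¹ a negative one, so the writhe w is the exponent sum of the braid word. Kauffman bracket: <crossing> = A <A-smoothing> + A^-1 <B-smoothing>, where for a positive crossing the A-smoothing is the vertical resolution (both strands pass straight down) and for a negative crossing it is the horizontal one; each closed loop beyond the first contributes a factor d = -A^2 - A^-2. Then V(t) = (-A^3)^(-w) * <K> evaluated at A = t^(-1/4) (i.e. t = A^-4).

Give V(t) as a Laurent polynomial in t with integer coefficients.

1 - t^-1 + 3*t^-2 - 4*t^-3 + 5*t^-4 - 6*t^-5 + 5*t^-6 - 4*t^-7 + 3*t^-8 - t^-9

Derivation:
The presented braid s4^-1 s1^-1 s4^-1 s1^-1 s2 s1^-1 s2 s1^-1 s3 s4^-1 s5 on 6 strands reduces by inverse Markov moves (closure unchanged at each step):
  Destabilize: the word has the form β·s5 where s5 occurs only as the final letter (β ∈ B_5); drop it and the last strand → 5 strands.
Reduced to β = s4^-1 s1^-1 s4^-1 s1^-1 s2 s1^-1 s2 s1^-1 s3 s4^-1 on 5 strands, 10 crossings.
Compute on β:
Braid: s4^-1 s1^-1 s4^-1 s1^-1 s2 s1^-1 s2 s1^-1 s3 s4^-1 on 5 strands, 10 crossings.
Writhe w = (#positive) - (#negative) = 3 - 7 = -4.
Enumerate smoothing states for the bracket polynomial. There are 2^10 = 1024 states.
Smooth each crossing (0=||, 1=⌣⌢); contribution A^(Σ sign_k(1-2s_k)) * d^(L-1).
Tabulate the states by total A-exponent and number of loops L (A-exp: L × count):
  A^10: L=8 ×1
  A^8: L=7 ×10
  A^6: L=6 ×45
  A^4: L=5 ×118, L=7 ×2
  A^2: L=4 ×195, L=6 ×15
  A^0: L=3 ×203, L=5 ×49
  A^-2: L=2 ×123, L=4 ×85, L=6 ×2
  A^-4: L=1 ×33, L=3 ×78, L=5 ×9
  A^-6: L=2 ×29, L=4 ×16
  A^-8: L=3 ×9, L=5 ×1
  A^-10: L=4 ×1
Each group contributes A^e * Σ count * d^(L-1):
Powers of d = -A^2 - A^-2: d^2 = A^4 + 2 + A^-4; d^3 = -A^6 - 3*A^2 - 3*A^-2 - A^-6; d^4 = A^8 + 4*A^4 + 6 + 4*A^-4 + A^-8; d^5 = -A^10 - 5*A^6 - 10*A^2 - 10*A^-2 - 5*A^-6 - A^-10; d^6 = A^12 + 6*A^8 + 15*A^4 + 20 + 15*A^-4 + 6*A^-8 + A^-12; d^7 = -A^14 - 7*A^10 - 21*A^6 - 35*A^2 - 35*A^-2 - 21*A^-6 - 7*A^-10 - A^-14.
  A^10 * (d^7) = -A^24 - 7*A^20 - 21*A^16 - 35*A^12 - 35*A^8 - 21*A^4 - 7 - A^-4
  A^8 * (10*d^6) = 10*A^20 + 60*A^16 + 150*A^12 + 200*A^8 + 150*A^4 + 60 + 10*A^-4
  A^6 * (45*d^5) = -45*A^16 - 225*A^12 - 450*A^8 - 450*A^4 - 225 - 45*A^-4
  A^4 * (118*d^4 + 2*d^6) = 2*A^16 + 130*A^12 + 502*A^8 + 748*A^4 + 502 + 130*A^-4 + 2*A^-8
  A^2 * (195*d^3 + 15*d^5) = -15*A^12 - 270*A^8 - 735*A^4 - 735 - 270*A^-4 - 15*A^-8
  A^0 * (203*d^2 + 49*d^4) = 49*A^8 + 399*A^4 + 700 + 399*A^-4 + 49*A^-8
  A^-2 * (123*d + 85*d^3 + 2*d^5) = -2*A^8 - 95*A^4 - 398 - 398*A^-4 - 95*A^-8 - 2*A^-12
  A^-4 * (33 + 78*d^2 + 9*d^4) = 9*A^4 + 114 + 243*A^-4 + 114*A^-8 + 9*A^-12
  A^-6 * (29*d + 16*d^3) = -16 - 77*A^-4 - 77*A^-8 - 16*A^-12
  A^-8 * (9*d^2 + d^4) = 1 + 13*A^-4 + 24*A^-8 + 13*A^-12 + A^-16
  A^-10 * (d^3) = -A^-4 - 3*A^-8 - 3*A^-12 - A^-16
Summing the groups: <K> = -A^24 + 3*A^20 - 4*A^16 + 5*A^12 - 6*A^8 + 5*A^4 - 4 + 3*A^-4 - A^-8 + A^-12
Normalise by the writhe: (-A^3)^(-w) = (-A^3)^(4) = A^12, so f(A) = A^12 * <K> = -A^36 + 3*A^32 - 4*A^28 + 5*A^24 - 6*A^20 + 5*A^16 - 4*A^12 + 3*A^8 - A^4 + 1.
Substitute A = t^(-1/4), i.e. A^e → t^(-e/4): V(t) = 1 - t^-1 + 3*t^-2 - 4*t^-3 + 5*t^-4 - 6*t^-5 + 5*t^-6 - 4*t^-7 + 3*t^-8 - t^-9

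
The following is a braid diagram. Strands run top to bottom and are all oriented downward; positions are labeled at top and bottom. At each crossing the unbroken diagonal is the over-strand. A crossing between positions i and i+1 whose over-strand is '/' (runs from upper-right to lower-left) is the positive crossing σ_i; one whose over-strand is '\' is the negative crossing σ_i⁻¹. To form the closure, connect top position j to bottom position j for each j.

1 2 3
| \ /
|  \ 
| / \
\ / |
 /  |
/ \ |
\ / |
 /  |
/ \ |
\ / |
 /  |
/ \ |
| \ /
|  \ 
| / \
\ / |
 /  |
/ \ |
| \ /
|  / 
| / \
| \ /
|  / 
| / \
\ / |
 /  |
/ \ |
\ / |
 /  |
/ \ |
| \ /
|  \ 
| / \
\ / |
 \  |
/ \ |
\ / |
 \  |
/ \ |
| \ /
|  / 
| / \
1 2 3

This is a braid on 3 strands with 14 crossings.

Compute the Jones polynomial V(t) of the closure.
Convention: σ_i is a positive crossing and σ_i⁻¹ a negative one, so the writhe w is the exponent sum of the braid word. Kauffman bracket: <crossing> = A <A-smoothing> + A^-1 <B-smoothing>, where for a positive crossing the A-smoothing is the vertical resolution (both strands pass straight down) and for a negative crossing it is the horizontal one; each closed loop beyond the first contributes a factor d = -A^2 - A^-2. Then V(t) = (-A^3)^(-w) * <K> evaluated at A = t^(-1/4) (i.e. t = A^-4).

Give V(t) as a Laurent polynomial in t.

t^7 - 2*t^6 + 2*t^5 - 3*t^4 + 3*t^3 - 2*t^2 + 2*t

Derivation:
Reading the diagram top to bottom ('/'-over between positions i,i+1 = s_i, '\'-over = s_i^-1): braid word = s2^-1 s1 s1 s1 s2^-1 s1 s2 s2 s1 s1 s2^-1 s1^-1 s1^-1 s2.
The presented braid s2^-1 s1 s1 s1 s2^-1 s1 s2 s2 s1 s1 s2^-1 s1^-1 s1^-1 s2 on 3 strands reduces by inverse Markov moves (closure unchanged at each step):
  Deconjugate: the word is γ·β·γ⁻¹ with γ = s2^-1 (prefix) and γ⁻¹ = s2 (suffix); strip both.
  Deconjugate: the word is γ·β·γ⁻¹ with γ = s1 s1 (prefix) and γ⁻¹ = s1^-1 s1^-1 (suffix); strip both.
Reduced to β = s1 s2^-1 s1 s2 s2 s1 s1 s2^-1 on 3 strands, 8 crossings.
Compute on β:
Braid: s1 s2^-1 s1 s2 s2 s1 s1 s2^-1 on 3 strands, 8 crossings.
Writhe w = (#positive) - (#negative) = 6 - 2 = 4.
State-sum expansion of <K>. There are 2^8 = 256 states.
Each crossing splits two ways (0=vertical, 1=horizontal). The state's weight is A^(#A-smoothings - #B-smoothings) * d^(loops - 1).
Tabulate the states by total A-exponent and number of loops L (A-exp: L × count):
  A^8: L=3 ×1
  A^6: L=2 ×6, L=4 ×2
  A^4: L=1 ×11, L=3 ×16, L=5 ×1
  A^2: L=2 ×47, L=4 ×9
  A^0: L=1 ×26, L=3 ×43, L=5 ×1
  A^-2: L=2 ×41, L=4 ×15
  A^-4: L=3 ×26, L=5 ×2
  A^-6: L=4 ×8
  A^-8: L=5 ×1
Each group contributes A^e * Σ count * d^(L-1):
Powers of d = -A^2 - A^-2: d^2 = A^4 + 2 + A^-4; d^3 = -A^6 - 3*A^2 - 3*A^-2 - A^-6; d^4 = A^8 + 4*A^4 + 6 + 4*A^-4 + A^-8.
  A^8 * (d^2) = A^12 + 2*A^8 + A^4
  A^6 * (6*d + 2*d^3) = -2*A^12 - 12*A^8 - 12*A^4 - 2
  A^4 * (11 + 16*d^2 + d^4) = A^12 + 20*A^8 + 49*A^4 + 20 + A^-4
  A^2 * (47*d + 9*d^3) = -9*A^8 - 74*A^4 - 74 - 9*A^-4
  A^0 * (26 + 43*d^2 + d^4) = A^8 + 47*A^4 + 118 + 47*A^-4 + A^-8
  A^-2 * (41*d + 15*d^3) = -15*A^4 - 86 - 86*A^-4 - 15*A^-8
  A^-4 * (26*d^2 + 2*d^4) = 2*A^4 + 34 + 64*A^-4 + 34*A^-8 + 2*A^-12
  A^-6 * (8*d^3) = -8 - 24*A^-4 - 24*A^-8 - 8*A^-12
  A^-8 * (d^4) = 1 + 4*A^-4 + 6*A^-8 + 4*A^-12 + A^-16
Summing the groups: <K> = 2*A^8 - 2*A^4 + 3 - 3*A^-4 + 2*A^-8 - 2*A^-12 + A^-16
Normalise by the writhe: (-A^3)^(-w) = (-A^3)^(-4) = A^-12, so f(A) = A^-12 * <K> = 2*A^-4 - 2*A^-8 + 3*A^-12 - 3*A^-16 + 2*A^-20 - 2*A^-24 + A^-28.
Substitute A = t^(-1/4), i.e. A^e → t^(-e/4): V(t) = t^7 - 2*t^6 + 2*t^5 - 3*t^4 + 3*t^3 - 2*t^2 + 2*t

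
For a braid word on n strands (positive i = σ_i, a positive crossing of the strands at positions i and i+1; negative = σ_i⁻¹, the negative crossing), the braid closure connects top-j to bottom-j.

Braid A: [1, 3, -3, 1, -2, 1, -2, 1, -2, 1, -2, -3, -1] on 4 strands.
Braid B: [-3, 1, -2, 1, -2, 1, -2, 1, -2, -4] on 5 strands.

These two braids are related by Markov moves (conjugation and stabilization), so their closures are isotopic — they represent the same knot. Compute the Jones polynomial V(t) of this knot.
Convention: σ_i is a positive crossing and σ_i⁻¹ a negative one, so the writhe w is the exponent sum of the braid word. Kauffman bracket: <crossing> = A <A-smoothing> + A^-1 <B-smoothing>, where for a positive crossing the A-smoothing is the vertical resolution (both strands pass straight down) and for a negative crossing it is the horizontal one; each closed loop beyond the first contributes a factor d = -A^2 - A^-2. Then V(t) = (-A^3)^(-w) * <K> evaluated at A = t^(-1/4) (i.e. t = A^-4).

Markov-equivalent braids have isotopic closures, hence identical knot invariants. Strip the Markov moves from each word to reach a common short braid β, then compute V(t) once on β.
Braid A: s1 s3 s3^-1 s1 s2^-1 s1 s2^-1 s1 s2^-1 s1 s2^-1 s3^-1 s1^-1 on 4 strands reduces by inverse Markov moves (closure unchanged at each step):
  Deconjugate: the word is γ·β·γ⁻¹ with γ = s1 s3 (prefix) and γ⁻¹ = s3^-1 s1^-1 (suffix); strip both.
Reduced to β = s3^-1 s1 s2^-1 s1 s2^-1 s1 s2^-1 s1 s2^-1 on 4 strands, 9 crossings.
Braid B: s3^-1 s1 s2^-1 s1 s2^-1 s1 s2^-1 s1 s2^-1 s4^-1 on 5 strands reduces by inverse Markov moves (closure unchanged at each step):
  Destabilize: the word has the form β·s4^-1 where s4^-1 occurs only as the final letter (β ∈ B_4); drop it and the last strand → 4 strands.
Reduced to β = s3^-1 s1 s2^-1 s1 s2^-1 s1 s2^-1 s1 s2^-1 on 4 strands, 9 crossings.
Both give the same β = s3^-1 s1 s2^-1 s1 s2^-1 s1 s2^-1 s1 s2^-1 on 4 strands, so one state sum suffices:
Braid: s3^-1 s1 s2^-1 s1 s2^-1 s1 s2^-1 s1 s2^-1 on 4 strands, 9 crossings.
Writhe w = (#positive) - (#negative) = 4 - 5 = -1.
Computing the Kauffman bracket via state sum. There are 2^9 = 512 states.
Smooth each crossing (0=||, 1=⌣⌢); contribution A^(Σ sign_k(1-2s_k)) * d^(L-1).
Tabulate the states by total A-exponent and number of loops L (A-exp: L × count):
  A^9: L=5 ×1
  A^7: L=4 ×8, L=6 ×1
  A^5: L=3 ×28, L=5 ×8
  A^3: L=2 ×52, L=4 ×32
  A^1: L=1 ×45, L=3 ×77, L=5 ×4
  A^-1: L=2 ×97, L=4 ×29
  A^-3: L=3 ×80, L=5 ×4
  A^-5: L=4 ×36
  A^-7: L=5 ×9
  A^-9: L=6 ×1
Each group contributes A^e * Σ count * d^(L-1):
Powers of d = -A^2 - A^-2: d^2 = A^4 + 2 + A^-4; d^3 = -A^6 - 3*A^2 - 3*A^-2 - A^-6; d^4 = A^8 + 4*A^4 + 6 + 4*A^-4 + A^-8; d^5 = -A^10 - 5*A^6 - 10*A^2 - 10*A^-2 - 5*A^-6 - A^-10.
  A^9 * (d^4) = A^17 + 4*A^13 + 6*A^9 + 4*A^5 + A
  A^7 * (8*d^3 + d^5) = -A^17 - 13*A^13 - 34*A^9 - 34*A^5 - 13*A - A^-3
  A^5 * (28*d^2 + 8*d^4) = 8*A^13 + 60*A^9 + 104*A^5 + 60*A + 8*A^-3
  A^3 * (52*d + 32*d^3) = -32*A^9 - 148*A^5 - 148*A - 32*A^-3
  A^1 * (45 + 77*d^2 + 4*d^4) = 4*A^9 + 93*A^5 + 223*A + 93*A^-3 + 4*A^-7
  A^-1 * (97*d + 29*d^3) = -29*A^5 - 184*A - 184*A^-3 - 29*A^-7
  A^-3 * (80*d^2 + 4*d^4) = 4*A^5 + 96*A + 184*A^-3 + 96*A^-7 + 4*A^-11
  A^-5 * (36*d^3) = -36*A - 108*A^-3 - 108*A^-7 - 36*A^-11
  A^-7 * (9*d^4) = 9*A + 36*A^-3 + 54*A^-7 + 36*A^-11 + 9*A^-15
  A^-9 * (d^5) = -A - 5*A^-3 - 10*A^-7 - 10*A^-11 - 5*A^-15 - A^-19
Summing the groups: <K> = -A^13 + 4*A^9 - 6*A^5 + 7*A - 9*A^-3 + 7*A^-7 - 6*A^-11 + 4*A^-15 - A^-19
Normalise by the writhe: (-A^3)^(-w) = (-A^3)^(1) = -A^3, so f(A) = -A^3 * <K> = A^16 - 4*A^12 + 6*A^8 - 7*A^4 + 9 - 7*A^-4 + 6*A^-8 - 4*A^-12 + A^-16.
Substitute A = t^(-1/4), i.e. A^e → t^(-e/4): V(t) = t^4 - 4*t^3 + 6*t^2 - 7*t + 9 - 7*t^-1 + 6*t^-2 - 4*t^-3 + t^-4

Answer: t^4 - 4*t^3 + 6*t^2 - 7*t + 9 - 7*t^-1 + 6*t^-2 - 4*t^-3 + t^-4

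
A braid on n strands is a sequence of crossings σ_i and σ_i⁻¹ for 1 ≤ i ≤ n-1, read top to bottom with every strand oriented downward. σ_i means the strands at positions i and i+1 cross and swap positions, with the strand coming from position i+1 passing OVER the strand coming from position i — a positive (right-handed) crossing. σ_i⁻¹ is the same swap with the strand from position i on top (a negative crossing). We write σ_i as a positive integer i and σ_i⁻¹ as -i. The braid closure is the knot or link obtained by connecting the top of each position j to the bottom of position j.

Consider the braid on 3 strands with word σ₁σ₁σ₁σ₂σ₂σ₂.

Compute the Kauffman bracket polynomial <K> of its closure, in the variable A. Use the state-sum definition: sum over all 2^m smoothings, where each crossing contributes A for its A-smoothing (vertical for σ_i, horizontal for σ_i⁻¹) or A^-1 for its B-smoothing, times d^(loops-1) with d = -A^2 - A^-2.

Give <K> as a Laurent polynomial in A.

Braid: s1 s1 s1 s2 s2 s2 on 3 strands, 6 crossings.
Writhe w = (#positive) - (#negative) = 6 - 0 = 6.
Computing the Kauffman bracket via state sum. There are 2^6 = 64 states.
For each crossing: s=0 is the vertical smoothing, s=1 horizontal. Crossing k contributes A^(sign_k * (1 - 2*s_k)); loop factor d = -A^2 - A^-2.
Tabulate the states by total A-exponent and number of loops L (A-exp: L × count):
  A^6: L=3 ×1
  A^4: L=2 ×6
  A^2: L=1 ×9, L=3 ×6
  A^0: L=2 ×18, L=4 ×2
  A^-2: L=3 ×15
  A^-4: L=4 ×6
  A^-6: L=5 ×1
Each group contributes A^e * Σ count * d^(L-1):
Powers of d = -A^2 - A^-2: d^2 = A^4 + 2 + A^-4; d^3 = -A^6 - 3*A^2 - 3*A^-2 - A^-6; d^4 = A^8 + 4*A^4 + 6 + 4*A^-4 + A^-8.
  A^6 * (d^2) = A^10 + 2*A^6 + A^2
  A^4 * (6*d) = -6*A^6 - 6*A^2
  A^2 * (9 + 6*d^2) = 6*A^6 + 21*A^2 + 6*A^-2
  A^0 * (18*d + 2*d^3) = -2*A^6 - 24*A^2 - 24*A^-2 - 2*A^-6
  A^-2 * (15*d^2) = 15*A^2 + 30*A^-2 + 15*A^-6
  A^-4 * (6*d^3) = -6*A^2 - 18*A^-2 - 18*A^-6 - 6*A^-10
  A^-6 * (d^4) = A^2 + 4*A^-2 + 6*A^-6 + 4*A^-10 + A^-14
Summing the groups: <K> = A^10 + 2*A^2 - 2*A^-2 + A^-6 - 2*A^-10 + A^-14

Answer: A^10 + 2*A^2 - 2*A^-2 + A^-6 - 2*A^-10 + A^-14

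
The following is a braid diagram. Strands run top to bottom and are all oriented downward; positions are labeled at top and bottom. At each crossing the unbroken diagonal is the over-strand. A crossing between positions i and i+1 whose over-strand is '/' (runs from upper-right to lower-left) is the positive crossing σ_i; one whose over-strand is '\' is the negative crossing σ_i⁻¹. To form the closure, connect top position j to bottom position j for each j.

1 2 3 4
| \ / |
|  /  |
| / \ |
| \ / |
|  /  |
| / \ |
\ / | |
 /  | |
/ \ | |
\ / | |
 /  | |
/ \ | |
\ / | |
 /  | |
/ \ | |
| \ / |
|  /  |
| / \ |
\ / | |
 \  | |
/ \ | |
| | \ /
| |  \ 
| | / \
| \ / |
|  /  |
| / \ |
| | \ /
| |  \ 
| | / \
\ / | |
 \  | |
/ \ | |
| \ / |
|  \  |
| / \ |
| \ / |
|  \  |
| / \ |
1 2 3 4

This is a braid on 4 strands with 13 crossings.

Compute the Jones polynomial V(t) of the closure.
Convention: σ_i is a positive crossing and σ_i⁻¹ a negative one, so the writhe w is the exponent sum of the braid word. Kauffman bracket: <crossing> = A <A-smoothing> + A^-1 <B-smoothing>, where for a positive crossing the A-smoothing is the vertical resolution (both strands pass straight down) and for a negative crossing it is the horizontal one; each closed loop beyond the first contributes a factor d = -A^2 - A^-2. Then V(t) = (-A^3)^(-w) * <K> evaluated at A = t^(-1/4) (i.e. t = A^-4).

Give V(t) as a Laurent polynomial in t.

t^4 - t^3 + t^2 - 2*t + 2 - t^-1 + t^-2

Derivation:
Reading the diagram top to bottom ('/'-over between positions i,i+1 = s_i, '\'-over = s_i^-1): braid word = s2 s2 s1 s1 s1 s2 s1^-1 s3^-1 s2 s3^-1 s1^-1 s2^-1 s2^-1.
The presented braid s2 s2 s1 s1 s1 s2 s1^-1 s3^-1 s2 s3^-1 s1^-1 s2^-1 s2^-1 on 4 strands reduces by inverse Markov moves (closure unchanged at each step):
  Deconjugate: the word is γ·β·γ⁻¹ with γ = s2 s2 (prefix) and γ⁻¹ = s2^-1 s2^-1 (suffix); strip both.
  Deconjugate: the word is γ·β·γ⁻¹ with γ = s1 (prefix) and γ⁻¹ = s1^-1 (suffix); strip both.
Reduced to β = s1 s1 s2 s1^-1 s3^-1 s2 s3^-1 on 4 strands, 7 crossings.
Compute on β:
Braid: s1 s1 s2 s1^-1 s3^-1 s2 s3^-1 on 4 strands, 7 crossings.
Writhe w = (#positive) - (#negative) = 4 - 3 = 1.
Computing the Kauffman bracket via state sum. There are 2^7 = 128 states.
Each crossing splits two ways (0=vertical, 1=horizontal). The state's weight is A^(#A-smoothings - #B-smoothings) * d^(loops - 1).
Tabulate the states by total A-exponent and number of loops L (A-exp: L × count):
  A^7: L=3 ×1
  A^5: L=2 ×4, L=4 ×3
  A^3: L=1 ×5, L=3 ×15, L=5 ×1
  A^1: L=2 ×27, L=4 ×8
  A^-1: L=1 ×14, L=3 ×20, L=5 ×1
  A^-3: L=2 ×17, L=4 ×4
  A^-5: L=3 ×7
  A^-7: L=4 ×1
Each group contributes A^e * Σ count * d^(L-1):
Powers of d = -A^2 - A^-2: d^2 = A^4 + 2 + A^-4; d^3 = -A^6 - 3*A^2 - 3*A^-2 - A^-6; d^4 = A^8 + 4*A^4 + 6 + 4*A^-4 + A^-8.
  A^7 * (d^2) = A^11 + 2*A^7 + A^3
  A^5 * (4*d + 3*d^3) = -3*A^11 - 13*A^7 - 13*A^3 - 3*A^-1
  A^3 * (5 + 15*d^2 + d^4) = A^11 + 19*A^7 + 41*A^3 + 19*A^-1 + A^-5
  A^1 * (27*d + 8*d^3) = -8*A^7 - 51*A^3 - 51*A^-1 - 8*A^-5
  A^-1 * (14 + 20*d^2 + d^4) = A^7 + 24*A^3 + 60*A^-1 + 24*A^-5 + A^-9
  A^-3 * (17*d + 4*d^3) = -4*A^3 - 29*A^-1 - 29*A^-5 - 4*A^-9
  A^-5 * (7*d^2) = 7*A^-1 + 14*A^-5 + 7*A^-9
  A^-7 * (d^3) = -A^-1 - 3*A^-5 - 3*A^-9 - A^-13
Summing the groups: <K> = -A^11 + A^7 - 2*A^3 + 2*A^-1 - A^-5 + A^-9 - A^-13
Normalise by the writhe: (-A^3)^(-w) = (-A^3)^(-1) = -A^-3, so f(A) = -A^-3 * <K> = A^8 - A^4 + 2 - 2*A^-4 + A^-8 - A^-12 + A^-16.
Substitute A = t^(-1/4), i.e. A^e → t^(-e/4): V(t) = t^4 - t^3 + t^2 - 2*t + 2 - t^-1 + t^-2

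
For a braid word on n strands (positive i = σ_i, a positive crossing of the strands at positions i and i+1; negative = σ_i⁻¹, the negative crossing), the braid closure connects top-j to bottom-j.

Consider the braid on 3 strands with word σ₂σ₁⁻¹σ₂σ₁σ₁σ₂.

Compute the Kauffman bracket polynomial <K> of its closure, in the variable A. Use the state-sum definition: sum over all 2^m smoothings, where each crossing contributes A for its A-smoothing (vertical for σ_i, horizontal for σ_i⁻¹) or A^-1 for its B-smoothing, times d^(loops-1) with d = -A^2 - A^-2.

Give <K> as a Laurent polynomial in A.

A^8 - A^4 + 2 - A^-4 + A^-8 - A^-12

Derivation:
Braid: s2 s1^-1 s2 s1 s1 s2 on 3 strands, 6 crossings.
Writhe w = (#positive) - (#negative) = 5 - 1 = 4.
State-sum expansion of <K>. There are 2^6 = 64 states.
Smooth each crossing (0=||, 1=⌣⌢); contribution A^(Σ sign_k(1-2s_k)) * d^(L-1).
Tabulate the states by total A-exponent and number of loops L (A-exp: L × count):
  A^6: L=2 ×1
  A^4: L=1 ×3, L=3 ×3
  A^2: L=2 ×14, L=4 ×1
  A^0: L=1 ×10, L=3 ×10
  A^-2: L=2 ×13, L=4 ×2
  A^-4: L=3 ×6
  A^-6: L=4 ×1
Each group contributes A^e * Σ count * d^(L-1):
Powers of d = -A^2 - A^-2: d^2 = A^4 + 2 + A^-4; d^3 = -A^6 - 3*A^2 - 3*A^-2 - A^-6.
  A^6 * (d) = -A^8 - A^4
  A^4 * (3 + 3*d^2) = 3*A^8 + 9*A^4 + 3
  A^2 * (14*d + d^3) = -A^8 - 17*A^4 - 17 - A^-4
  A^0 * (10 + 10*d^2) = 10*A^4 + 30 + 10*A^-4
  A^-2 * (13*d + 2*d^3) = -2*A^4 - 19 - 19*A^-4 - 2*A^-8
  A^-4 * (6*d^2) = 6 + 12*A^-4 + 6*A^-8
  A^-6 * (d^3) = -1 - 3*A^-4 - 3*A^-8 - A^-12
Summing the groups: <K> = A^8 - A^4 + 2 - A^-4 + A^-8 - A^-12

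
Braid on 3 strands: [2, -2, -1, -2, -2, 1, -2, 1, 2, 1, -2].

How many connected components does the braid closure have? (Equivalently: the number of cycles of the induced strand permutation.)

Track the strand permutation on 3 strands, starting from identity.
  step 1: s2 swaps positions 2,3 -> [1 3 2]
  step 2: s2^-1 swaps positions 2,3 -> [1 2 3]
  step 3: s1^-1 swaps positions 1,2 -> [2 1 3]
  step 4: s2^-1 swaps positions 2,3 -> [2 3 1]
  step 5: s2^-1 swaps positions 2,3 -> [2 1 3]
  step 6: s1 swaps positions 1,2 -> [1 2 3]
  step 7: s2^-1 swaps positions 2,3 -> [1 3 2]
  step 8: s1 swaps positions 1,2 -> [3 1 2]
  step 9: s2 swaps positions 2,3 -> [3 2 1]
  step 10: s1 swaps positions 1,2 -> [2 3 1]
  step 11: s2^-1 swaps positions 2,3 -> [2 1 3]
Final permutation (position -> original strand): [2 1 3]
Closure components = cycle count of this permutation = 2.

Answer: 2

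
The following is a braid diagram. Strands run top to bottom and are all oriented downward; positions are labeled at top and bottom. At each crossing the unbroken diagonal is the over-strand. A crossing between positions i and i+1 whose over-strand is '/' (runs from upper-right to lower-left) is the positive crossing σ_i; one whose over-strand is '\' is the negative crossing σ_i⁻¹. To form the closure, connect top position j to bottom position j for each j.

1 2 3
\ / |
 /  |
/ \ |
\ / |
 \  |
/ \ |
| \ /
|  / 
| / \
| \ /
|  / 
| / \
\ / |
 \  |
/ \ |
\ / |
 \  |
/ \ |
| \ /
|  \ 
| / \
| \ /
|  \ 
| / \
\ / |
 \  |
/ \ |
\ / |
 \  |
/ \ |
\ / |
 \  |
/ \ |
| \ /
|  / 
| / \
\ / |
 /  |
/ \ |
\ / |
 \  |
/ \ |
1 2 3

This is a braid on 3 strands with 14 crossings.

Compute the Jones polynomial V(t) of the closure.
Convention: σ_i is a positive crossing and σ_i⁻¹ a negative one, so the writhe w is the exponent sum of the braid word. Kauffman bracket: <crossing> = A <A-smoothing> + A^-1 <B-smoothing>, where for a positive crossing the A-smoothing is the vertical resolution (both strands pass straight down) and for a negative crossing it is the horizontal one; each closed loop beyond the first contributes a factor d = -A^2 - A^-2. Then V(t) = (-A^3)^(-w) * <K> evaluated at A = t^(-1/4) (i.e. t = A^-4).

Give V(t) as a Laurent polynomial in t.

-1 + 3*t^-1 - 4*t^-2 + 6*t^-3 - 5*t^-4 + 5*t^-5 - 4*t^-6 + 2*t^-7 - t^-8

Derivation:
Reading the diagram top to bottom ('/'-over between positions i,i+1 = s_i, '\'-over = s_i^-1): braid word = s1 s1^-1 s2 s2 s1^-1 s1^-1 s2^-1 s2^-1 s1^-1 s1^-1 s1^-1 s2 s1 s1^-1.
The presented braid s1 s1^-1 s2 s2 s1^-1 s1^-1 s2^-1 s2^-1 s1^-1 s1^-1 s1^-1 s2 s1 s1^-1 on 3 strands reduces by inverse Markov moves (closure unchanged at each step):
  Deconjugate: the word is γ·β·γ⁻¹ with γ = s1 s1^-1 (prefix) and γ⁻¹ = s1 s1^-1 (suffix); strip both.
Reduced to β = s2 s2 s1^-1 s1^-1 s2^-1 s2^-1 s1^-1 s1^-1 s1^-1 s2 on 3 strands, 10 crossings.
Compute on β:
Braid: s2 s2 s1^-1 s1^-1 s2^-1 s2^-1 s1^-1 s1^-1 s1^-1 s2 on 3 strands, 10 crossings.
Writhe w = (#positive) - (#negative) = 3 - 7 = -4.
Computing the Kauffman bracket via state sum. There are 2^10 = 1024 states.
For each crossing: s=0 is the vertical smoothing, s=1 horizontal. Crossing k contributes A^(sign_k * (1 - 2*s_k)); loop factor d = -A^2 - A^-2.
Tabulate the states by total A-exponent and number of loops L (A-exp: L × count):
  A^10: L=6 ×1
  A^8: L=5 ×10
  A^6: L=4 ×41, L=6 ×4
  A^4: L=3 ×87, L=5 ×32, L=7 ×1
  A^2: L=2 ×97, L=4 ×100, L=6 ×13
  A^0: L=1 ×46, L=3 ×152, L=5 ×52, L=7 ×2
  A^-2: L=2 ×103, L=4 ×96, L=6 ×11
  A^-4: L=1 ×15, L=3 ×79, L=5 ×26
  A^-6: L=2 ×18, L=4 ×26, L=6 ×1
  A^-8: L=3 ×8, L=5 ×2
  A^-10: L=4 ×1
Each group contributes A^e * Σ count * d^(L-1):
Powers of d = -A^2 - A^-2: d^2 = A^4 + 2 + A^-4; d^3 = -A^6 - 3*A^2 - 3*A^-2 - A^-6; d^4 = A^8 + 4*A^4 + 6 + 4*A^-4 + A^-8; d^5 = -A^10 - 5*A^6 - 10*A^2 - 10*A^-2 - 5*A^-6 - A^-10; d^6 = A^12 + 6*A^8 + 15*A^4 + 20 + 15*A^-4 + 6*A^-8 + A^-12.
  A^10 * (d^5) = -A^20 - 5*A^16 - 10*A^12 - 10*A^8 - 5*A^4 - 1
  A^8 * (10*d^4) = 10*A^16 + 40*A^12 + 60*A^8 + 40*A^4 + 10
  A^6 * (41*d^3 + 4*d^5) = -4*A^16 - 61*A^12 - 163*A^8 - 163*A^4 - 61 - 4*A^-4
  A^4 * (87*d^2 + 32*d^4 + d^6) = A^16 + 38*A^12 + 230*A^8 + 386*A^4 + 230 + 38*A^-4 + A^-8
  A^2 * (97*d + 100*d^3 + 13*d^5) = -13*A^12 - 165*A^8 - 527*A^4 - 527 - 165*A^-4 - 13*A^-8
  A^0 * (46 + 152*d^2 + 52*d^4 + 2*d^6) = 2*A^12 + 64*A^8 + 390*A^4 + 702 + 390*A^-4 + 64*A^-8 + 2*A^-12
  A^-2 * (103*d + 96*d^3 + 11*d^5) = -11*A^8 - 151*A^4 - 501 - 501*A^-4 - 151*A^-8 - 11*A^-12
  A^-4 * (15 + 79*d^2 + 26*d^4) = 26*A^4 + 183 + 329*A^-4 + 183*A^-8 + 26*A^-12
  A^-6 * (18*d + 26*d^3 + d^5) = -A^4 - 31 - 106*A^-4 - 106*A^-8 - 31*A^-12 - A^-16
  A^-8 * (8*d^2 + 2*d^4) = 2 + 16*A^-4 + 28*A^-8 + 16*A^-12 + 2*A^-16
  A^-10 * (d^3) = -A^-4 - 3*A^-8 - 3*A^-12 - A^-16
Summing the groups: <K> = -A^20 + 2*A^16 - 4*A^12 + 5*A^8 - 5*A^4 + 6 - 4*A^-4 + 3*A^-8 - A^-12
Normalise by the writhe: (-A^3)^(-w) = (-A^3)^(4) = A^12, so f(A) = A^12 * <K> = -A^32 + 2*A^28 - 4*A^24 + 5*A^20 - 5*A^16 + 6*A^12 - 4*A^8 + 3*A^4 - 1.
Substitute A = t^(-1/4), i.e. A^e → t^(-e/4): V(t) = -1 + 3*t^-1 - 4*t^-2 + 6*t^-3 - 5*t^-4 + 5*t^-5 - 4*t^-6 + 2*t^-7 - t^-8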